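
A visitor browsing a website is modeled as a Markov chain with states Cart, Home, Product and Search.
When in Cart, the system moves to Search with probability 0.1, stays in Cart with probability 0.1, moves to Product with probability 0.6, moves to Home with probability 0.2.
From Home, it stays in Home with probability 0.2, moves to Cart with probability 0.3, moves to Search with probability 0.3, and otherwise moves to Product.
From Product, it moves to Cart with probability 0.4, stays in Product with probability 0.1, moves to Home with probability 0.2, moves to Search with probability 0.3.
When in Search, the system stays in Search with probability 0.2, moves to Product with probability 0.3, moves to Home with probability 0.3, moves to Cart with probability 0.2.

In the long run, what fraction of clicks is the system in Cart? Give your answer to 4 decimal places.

0.2558

Let the stationary distribution be π with π = πP and π_1 + π_2 + π_3 + π_4 = 1.
π_1 = 0.1·π_1 + 0.3·π_2 + 0.4·π_3 + 0.2·π_4
π_2 = 0.2·π_1 + 0.2·π_2 + 0.2·π_3 + 0.3·π_4
π_3 = 0.6·π_1 + 0.2·π_2 + 0.1·π_3 + 0.3·π_4
Solving with the normalization constraint gives π = (0.2558, 0.2226, 0.2954, 0.2262).
So the stationary probability of Cart is 0.2558.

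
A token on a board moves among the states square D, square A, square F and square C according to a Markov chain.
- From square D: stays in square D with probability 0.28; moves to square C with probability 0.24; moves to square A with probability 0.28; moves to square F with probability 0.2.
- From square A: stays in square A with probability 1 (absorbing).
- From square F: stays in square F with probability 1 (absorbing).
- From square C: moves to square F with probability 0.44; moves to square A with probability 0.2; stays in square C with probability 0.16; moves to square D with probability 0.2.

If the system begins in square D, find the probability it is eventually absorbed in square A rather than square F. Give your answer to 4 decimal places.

0.5086

Let h(s) be the probability of absorption at square A starting from transient state s. Then h(square A) = 1 and h(square F) = 0. By first-step analysis:
h(square D) = 0.28·h(square D) + 0.28·1 + 0.2·0 + 0.24·h(square C)
h(square C) = 0.2·h(square D) + 0.2·1 + 0.44·0 + 0.16·h(square C)
Solving: h(square D) = 0.5086, h(square C) = 0.3592.
Starting from square D, the probability is 0.5086.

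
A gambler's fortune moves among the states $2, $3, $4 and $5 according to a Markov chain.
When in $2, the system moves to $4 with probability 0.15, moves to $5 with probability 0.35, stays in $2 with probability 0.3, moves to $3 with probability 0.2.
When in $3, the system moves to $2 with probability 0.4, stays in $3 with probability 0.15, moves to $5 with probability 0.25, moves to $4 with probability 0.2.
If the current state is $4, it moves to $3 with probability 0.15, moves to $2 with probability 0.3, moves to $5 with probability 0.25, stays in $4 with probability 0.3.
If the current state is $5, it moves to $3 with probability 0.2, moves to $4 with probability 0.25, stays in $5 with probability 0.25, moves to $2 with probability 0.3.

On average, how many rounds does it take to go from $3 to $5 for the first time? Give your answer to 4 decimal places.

3.5147

Let t(s) be the expected number of rounds to first reach $5 from state s, with t($5) = 0. Conditioning on the first round:
t($2) = 1 + 0.3·t($2) + 0.2·t($3) + 0.15·t($4)
t($3) = 1 + 0.4·t($2) + 0.15·t($3) + 0.2·t($4)
t($4) = 1 + 0.3·t($2) + 0.15·t($3) + 0.3·t($4)
Solving: t($2) = 3.1936, t($3) = 3.5147, t($4) = 3.5504.
Expected rounds from $3 to $5: 3.5147.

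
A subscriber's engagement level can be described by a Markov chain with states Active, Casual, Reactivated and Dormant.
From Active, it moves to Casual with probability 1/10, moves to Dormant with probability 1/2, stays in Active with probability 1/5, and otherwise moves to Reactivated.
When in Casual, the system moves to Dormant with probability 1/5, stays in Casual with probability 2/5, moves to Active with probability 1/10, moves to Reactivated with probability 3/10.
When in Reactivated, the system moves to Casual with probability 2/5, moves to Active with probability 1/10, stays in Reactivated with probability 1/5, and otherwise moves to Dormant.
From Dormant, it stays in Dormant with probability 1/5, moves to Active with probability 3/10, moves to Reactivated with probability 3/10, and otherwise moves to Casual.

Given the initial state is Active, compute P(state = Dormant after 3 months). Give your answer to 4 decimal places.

0.2920

Propagate the distribution vector 3 months from Active.
After 0 months: (1.0000, 0.0000, 0.0000, 0.0000)
After 1 month: (0.2000, 0.1000, 0.2000, 0.5000)
After 2 months: (0.2200, 0.2400, 0.2600, 0.2800)
After 3 months: (0.1780, 0.2780, 0.2520, 0.2920)
P(in Dormant after 3 months) = 0.2920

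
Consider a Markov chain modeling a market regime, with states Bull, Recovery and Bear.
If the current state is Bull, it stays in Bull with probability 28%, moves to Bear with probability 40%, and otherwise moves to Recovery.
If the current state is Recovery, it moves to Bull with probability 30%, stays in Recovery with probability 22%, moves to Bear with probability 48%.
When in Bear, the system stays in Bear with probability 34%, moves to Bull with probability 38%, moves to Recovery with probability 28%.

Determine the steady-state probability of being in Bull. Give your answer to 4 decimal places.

0.3254

Let the stationary distribution be π with π = πP and π_1 + π_2 + π_3 = 1.
π_1 = 0.28·π_1 + 0.3·π_2 + 0.38·π_3
π_2 = 0.32·π_1 + 0.22·π_2 + 0.28·π_3
Solving with the normalization constraint gives π = (0.3254, 0.2764, 0.3982).
So the stationary probability of Bull is 0.3254.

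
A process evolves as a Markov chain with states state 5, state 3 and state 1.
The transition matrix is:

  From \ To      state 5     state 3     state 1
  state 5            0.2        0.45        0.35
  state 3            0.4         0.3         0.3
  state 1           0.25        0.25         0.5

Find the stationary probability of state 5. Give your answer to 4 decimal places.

0.2842

Let the stationary distribution be π with π = πP and π_1 + π_2 + π_3 = 1.
π_1 = 0.2·π_1 + 0.4·π_2 + 0.25·π_3
π_2 = 0.45·π_1 + 0.3·π_2 + 0.25·π_3
Solving with the normalization constraint gives π = (0.2842, 0.3230, 0.3928).
So the stationary probability of state 5 is 0.2842.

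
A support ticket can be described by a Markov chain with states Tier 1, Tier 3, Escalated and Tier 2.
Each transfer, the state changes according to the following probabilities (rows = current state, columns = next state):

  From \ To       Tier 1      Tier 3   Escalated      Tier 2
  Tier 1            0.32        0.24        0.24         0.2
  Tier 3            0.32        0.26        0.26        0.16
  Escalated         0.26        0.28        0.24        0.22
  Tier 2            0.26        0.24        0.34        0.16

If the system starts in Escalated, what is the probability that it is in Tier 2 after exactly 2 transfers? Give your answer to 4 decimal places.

Propagate the distribution vector 2 transfers from Escalated.
After 0 transfers: (0.0000, 0.0000, 1.0000, 0.0000)
After 1 transfer: (0.2600, 0.2800, 0.2400, 0.2200)
After 2 transfers: (0.2924, 0.2552, 0.2676, 0.1848)
P(in Tier 2 after 2 transfers) = 0.1848

0.1848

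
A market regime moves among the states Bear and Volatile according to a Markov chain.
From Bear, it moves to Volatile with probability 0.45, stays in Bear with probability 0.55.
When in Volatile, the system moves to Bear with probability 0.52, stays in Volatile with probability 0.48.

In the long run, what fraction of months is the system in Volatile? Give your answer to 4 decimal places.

Let the stationary distribution be π with π = πP and π_1 + π_2 = 1.
π_1 = 0.55·π_1 + 0.52·π_2
Solving with the normalization constraint gives π = (0.5361, 0.4639).
So the stationary probability of Volatile is 0.4639.

0.4639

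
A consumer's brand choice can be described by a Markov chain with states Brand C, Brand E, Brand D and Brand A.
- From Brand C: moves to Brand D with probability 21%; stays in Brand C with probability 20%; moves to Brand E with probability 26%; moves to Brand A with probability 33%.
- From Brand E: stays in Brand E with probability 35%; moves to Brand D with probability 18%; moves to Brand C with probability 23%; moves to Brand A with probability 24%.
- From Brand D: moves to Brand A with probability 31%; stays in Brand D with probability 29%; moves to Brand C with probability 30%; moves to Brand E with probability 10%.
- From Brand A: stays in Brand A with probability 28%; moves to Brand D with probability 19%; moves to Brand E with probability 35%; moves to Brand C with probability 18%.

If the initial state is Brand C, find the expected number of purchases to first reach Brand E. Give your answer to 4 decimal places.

Let t(s) be the expected number of purchases to first reach Brand E from state s, with t(Brand E) = 0. Conditioning on the first purchase:
t(Brand C) = 1 + 0.2·t(Brand C) + 0.21·t(Brand D) + 0.33·t(Brand A)
t(Brand D) = 1 + 0.3·t(Brand C) + 0.29·t(Brand D) + 0.31·t(Brand A)
t(Brand A) = 1 + 0.18·t(Brand C) + 0.19·t(Brand D) + 0.28·t(Brand A)
Solving: t(Brand C) = 3.9610, t(Brand D) = 4.6575, t(Brand A) = 3.6082.
Expected purchases from Brand C to Brand E: 3.9610.

3.9610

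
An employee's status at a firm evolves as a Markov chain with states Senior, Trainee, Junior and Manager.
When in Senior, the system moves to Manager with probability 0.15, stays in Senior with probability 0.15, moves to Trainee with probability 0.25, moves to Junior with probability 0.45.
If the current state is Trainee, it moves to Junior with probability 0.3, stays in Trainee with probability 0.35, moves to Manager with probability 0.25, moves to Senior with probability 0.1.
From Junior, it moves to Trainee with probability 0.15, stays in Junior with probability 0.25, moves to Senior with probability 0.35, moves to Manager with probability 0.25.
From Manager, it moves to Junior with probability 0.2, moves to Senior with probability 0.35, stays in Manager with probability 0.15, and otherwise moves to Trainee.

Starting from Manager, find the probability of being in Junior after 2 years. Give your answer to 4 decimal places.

Propagate the distribution vector 2 years from Manager.
After 0 years: (0.0000, 0.0000, 0.0000, 1.0000)
After 1 year: (0.3500, 0.3000, 0.2000, 0.1500)
After 2 years: (0.2050, 0.2675, 0.3275, 0.2000)
P(in Junior after 2 years) = 0.3275

0.3275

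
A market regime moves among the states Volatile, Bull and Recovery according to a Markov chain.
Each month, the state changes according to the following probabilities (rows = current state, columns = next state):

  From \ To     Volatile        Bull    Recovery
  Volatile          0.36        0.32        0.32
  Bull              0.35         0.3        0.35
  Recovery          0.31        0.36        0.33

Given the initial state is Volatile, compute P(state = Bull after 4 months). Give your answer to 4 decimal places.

0.3268

Propagate the distribution vector 4 months from Volatile.
After 0 months: (1.0000, 0.0000, 0.0000)
After 1 month: (0.3600, 0.3200, 0.3200)
After 2 months: (0.3408, 0.3264, 0.3328)
After 3 months: (0.3401, 0.3268, 0.3331)
After 4 months: (0.3401, 0.3268, 0.3331)
P(in Bull after 4 months) = 0.3268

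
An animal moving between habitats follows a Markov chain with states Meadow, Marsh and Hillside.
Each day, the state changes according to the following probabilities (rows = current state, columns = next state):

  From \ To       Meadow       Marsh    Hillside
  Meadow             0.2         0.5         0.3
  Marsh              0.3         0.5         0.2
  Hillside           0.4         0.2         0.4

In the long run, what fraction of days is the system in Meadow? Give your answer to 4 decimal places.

Let the stationary distribution be π with π = πP and π_1 + π_2 + π_3 = 1.
π_1 = 0.2·π_1 + 0.3·π_2 + 0.4·π_3
π_2 = 0.5·π_1 + 0.5·π_2 + 0.2·π_3
Solving with the normalization constraint gives π = (0.2989, 0.4138, 0.2874).
So the stationary probability of Meadow is 0.2989.

0.2989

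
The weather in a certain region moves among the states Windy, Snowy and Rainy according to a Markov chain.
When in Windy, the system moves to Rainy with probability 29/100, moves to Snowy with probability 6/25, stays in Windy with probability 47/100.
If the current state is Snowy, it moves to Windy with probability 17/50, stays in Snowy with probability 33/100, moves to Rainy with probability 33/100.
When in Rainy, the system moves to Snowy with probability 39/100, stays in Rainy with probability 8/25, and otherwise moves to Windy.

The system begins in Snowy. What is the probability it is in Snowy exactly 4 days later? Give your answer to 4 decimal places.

0.3152

Propagate the distribution vector 4 days from Snowy.
After 0 days: (0.0000, 1.0000, 0.0000)
After 1 day: (0.3400, 0.3300, 0.3300)
After 2 days: (0.3677, 0.3192, 0.3131)
After 3 days: (0.3721, 0.3157, 0.3122)
After 4 days: (0.3728, 0.3152, 0.3120)
P(in Snowy after 4 days) = 0.3152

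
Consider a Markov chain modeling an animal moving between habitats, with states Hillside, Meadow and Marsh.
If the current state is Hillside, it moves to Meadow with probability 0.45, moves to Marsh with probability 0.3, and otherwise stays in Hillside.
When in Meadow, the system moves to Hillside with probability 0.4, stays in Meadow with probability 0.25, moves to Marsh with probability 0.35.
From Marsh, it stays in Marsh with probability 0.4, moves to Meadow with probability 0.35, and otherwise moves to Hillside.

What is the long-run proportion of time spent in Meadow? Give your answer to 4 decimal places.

0.3456

Let the stationary distribution be π with π = πP and π_1 + π_2 + π_3 = 1.
π_1 = 0.25·π_1 + 0.4·π_2 + 0.25·π_3
π_2 = 0.45·π_1 + 0.25·π_2 + 0.35·π_3
Solving with the normalization constraint gives π = (0.3018, 0.3456, 0.3525).
So the stationary probability of Meadow is 0.3456.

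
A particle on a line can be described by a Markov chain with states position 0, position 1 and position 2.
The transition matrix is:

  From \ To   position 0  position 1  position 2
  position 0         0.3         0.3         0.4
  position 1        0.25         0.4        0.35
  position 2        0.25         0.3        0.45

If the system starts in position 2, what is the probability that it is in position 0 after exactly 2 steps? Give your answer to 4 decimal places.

0.2625

Sum over the intermediate state after 1 step:
P = P(position 2→position 0)·P(position 0→position 0) + P(position 2→position 1)·P(position 1→position 0) + P(position 2→position 2)·P(position 2→position 0)
  = 0.25×0.3 + 0.3×0.25 + 0.45×0.25
  = 0.0750 + 0.0750 + 0.1125 = 0.2625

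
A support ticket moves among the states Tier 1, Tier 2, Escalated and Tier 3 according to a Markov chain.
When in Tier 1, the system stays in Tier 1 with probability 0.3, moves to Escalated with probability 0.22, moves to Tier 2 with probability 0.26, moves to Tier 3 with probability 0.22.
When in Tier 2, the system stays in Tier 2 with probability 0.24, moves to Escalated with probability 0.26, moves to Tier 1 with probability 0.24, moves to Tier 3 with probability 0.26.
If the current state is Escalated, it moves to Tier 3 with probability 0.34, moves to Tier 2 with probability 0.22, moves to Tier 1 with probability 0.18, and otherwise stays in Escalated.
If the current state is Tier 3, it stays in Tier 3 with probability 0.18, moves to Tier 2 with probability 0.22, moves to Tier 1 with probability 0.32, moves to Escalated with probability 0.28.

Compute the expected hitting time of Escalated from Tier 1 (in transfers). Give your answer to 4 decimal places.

Let t(s) be the expected number of transfers to first reach Escalated from state s, with t(Escalated) = 0. Conditioning on the first transfer:
t(Tier 1) = 1 + 0.3·t(Tier 1) + 0.26·t(Tier 2) + 0.22·t(Tier 3)
t(Tier 2) = 1 + 0.24·t(Tier 1) + 0.24·t(Tier 2) + 0.26·t(Tier 3)
t(Tier 3) = 1 + 0.32·t(Tier 1) + 0.22·t(Tier 2) + 0.18·t(Tier 3)
Solving: t(Tier 1) = 4.1134, t(Tier 2) = 3.9430, t(Tier 3) = 3.8826.
Expected transfers from Tier 1 to Escalated: 4.1134.

4.1134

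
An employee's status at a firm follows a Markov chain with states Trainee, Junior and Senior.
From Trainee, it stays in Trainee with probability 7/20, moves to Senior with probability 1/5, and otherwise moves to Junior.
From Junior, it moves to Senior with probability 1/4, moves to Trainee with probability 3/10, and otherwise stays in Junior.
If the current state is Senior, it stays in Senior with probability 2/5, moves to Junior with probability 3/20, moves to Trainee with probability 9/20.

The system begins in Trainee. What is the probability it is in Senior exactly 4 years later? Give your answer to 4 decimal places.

0.2730

Propagate the distribution vector 4 years from Trainee.
After 0 years: (1.0000, 0.0000, 0.0000)
After 1 year: (0.3500, 0.4500, 0.2000)
After 2 years: (0.3475, 0.3900, 0.2625)
After 3 years: (0.3568, 0.3713, 0.2720)
After 4 years: (0.3586, 0.3684, 0.2730)
P(in Senior after 4 years) = 0.2730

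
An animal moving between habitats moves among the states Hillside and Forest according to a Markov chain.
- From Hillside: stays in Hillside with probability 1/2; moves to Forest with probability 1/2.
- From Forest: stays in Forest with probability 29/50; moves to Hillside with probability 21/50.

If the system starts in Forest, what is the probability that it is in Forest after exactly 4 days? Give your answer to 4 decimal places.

0.5435

Propagate the distribution vector 4 days from Forest.
After 0 days: (0.0000, 1.0000)
After 1 day: (0.4200, 0.5800)
After 2 days: (0.4536, 0.5464)
After 3 days: (0.4563, 0.5437)
After 4 days: (0.4565, 0.5435)
P(in Forest after 4 days) = 0.5435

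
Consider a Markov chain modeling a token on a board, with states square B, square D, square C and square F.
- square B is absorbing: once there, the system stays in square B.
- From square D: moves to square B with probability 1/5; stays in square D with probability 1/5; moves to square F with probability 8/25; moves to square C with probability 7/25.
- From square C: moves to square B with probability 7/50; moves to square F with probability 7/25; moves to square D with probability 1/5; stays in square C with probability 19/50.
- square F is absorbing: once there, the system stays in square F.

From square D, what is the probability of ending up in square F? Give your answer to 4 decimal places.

0.6291

Let h(s) be the probability of absorption at square F starting from transient state s. Then h(square F) = 1 and h(square B) = 0. By first-step analysis:
h(square D) = 0.2·0 + 0.2·h(square D) + 0.28·h(square C) + 0.32·1
h(square C) = 0.14·0 + 0.2·h(square D) + 0.38·h(square C) + 0.28·1
Solving: h(square D) = 0.6291, h(square C) = 0.6545.
Starting from square D, the probability is 0.6291.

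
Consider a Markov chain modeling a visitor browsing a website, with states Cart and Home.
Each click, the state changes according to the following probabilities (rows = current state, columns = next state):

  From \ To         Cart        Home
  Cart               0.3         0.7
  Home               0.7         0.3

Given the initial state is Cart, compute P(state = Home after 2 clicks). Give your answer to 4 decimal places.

Sum over the intermediate state after 1 click:
P = P(Cart→Cart)·P(Cart→Home) + P(Cart→Home)·P(Home→Home)
  = 0.3×0.7 + 0.7×0.3
  = 0.2100 + 0.2100 = 0.4200

0.4200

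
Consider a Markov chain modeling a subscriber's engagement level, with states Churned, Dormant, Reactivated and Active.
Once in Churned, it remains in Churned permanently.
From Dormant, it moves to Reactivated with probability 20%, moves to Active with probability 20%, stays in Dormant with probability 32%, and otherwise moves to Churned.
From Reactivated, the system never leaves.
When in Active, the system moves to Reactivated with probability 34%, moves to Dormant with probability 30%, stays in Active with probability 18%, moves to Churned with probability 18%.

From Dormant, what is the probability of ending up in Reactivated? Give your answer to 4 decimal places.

Let h(s) be the probability of absorption at Reactivated starting from transient state s. Then h(Reactivated) = 1 and h(Churned) = 0. By first-step analysis:
h(Dormant) = 0.28·0 + 0.32·h(Dormant) + 0.2·1 + 0.2·h(Active)
h(Active) = 0.18·0 + 0.3·h(Dormant) + 0.34·1 + 0.18·h(Active)
Solving: h(Dormant) = 0.4662, h(Active) = 0.5852.
Starting from Dormant, the probability is 0.4662.

0.4662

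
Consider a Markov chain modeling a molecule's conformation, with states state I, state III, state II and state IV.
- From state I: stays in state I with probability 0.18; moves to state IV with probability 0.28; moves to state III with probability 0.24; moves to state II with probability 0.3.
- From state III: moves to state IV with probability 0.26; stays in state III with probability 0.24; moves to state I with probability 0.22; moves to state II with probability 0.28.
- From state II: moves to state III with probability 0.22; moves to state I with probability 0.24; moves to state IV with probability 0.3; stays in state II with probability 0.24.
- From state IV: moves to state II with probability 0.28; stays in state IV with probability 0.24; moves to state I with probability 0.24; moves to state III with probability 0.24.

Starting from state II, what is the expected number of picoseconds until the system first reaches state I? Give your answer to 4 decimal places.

Let t(s) be the expected number of picoseconds to first reach state I from state s, with t(state I) = 0. Conditioning on the first picosecond:
t(state III) = 1 + 0.24·t(state III) + 0.28·t(state II) + 0.26·t(state IV)
t(state II) = 1 + 0.22·t(state III) + 0.24·t(state II) + 0.3·t(state IV)
t(state IV) = 1 + 0.24·t(state III) + 0.28·t(state II) + 0.24·t(state IV)
Solving: t(state III) = 4.3347, t(state II) = 4.2481, t(state IV) = 4.2498.
Expected picoseconds from state II to state I: 4.2481.

4.2481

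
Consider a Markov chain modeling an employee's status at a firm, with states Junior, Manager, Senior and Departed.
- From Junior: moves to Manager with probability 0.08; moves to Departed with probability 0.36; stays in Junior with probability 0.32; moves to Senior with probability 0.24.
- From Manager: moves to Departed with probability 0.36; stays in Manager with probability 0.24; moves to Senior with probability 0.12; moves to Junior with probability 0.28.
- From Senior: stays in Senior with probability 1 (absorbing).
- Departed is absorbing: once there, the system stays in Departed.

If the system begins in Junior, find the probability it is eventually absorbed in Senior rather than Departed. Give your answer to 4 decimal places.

0.3883

Let h(s) be the probability of absorption at Senior starting from transient state s. Then h(Senior) = 1 and h(Departed) = 0. By first-step analysis:
h(Junior) = 0.32·h(Junior) + 0.08·h(Manager) + 0.24·1 + 0.36·0
h(Manager) = 0.28·h(Junior) + 0.24·h(Manager) + 0.12·1 + 0.36·0
Solving: h(Junior) = 0.3883, h(Manager) = 0.3010.
Starting from Junior, the probability is 0.3883.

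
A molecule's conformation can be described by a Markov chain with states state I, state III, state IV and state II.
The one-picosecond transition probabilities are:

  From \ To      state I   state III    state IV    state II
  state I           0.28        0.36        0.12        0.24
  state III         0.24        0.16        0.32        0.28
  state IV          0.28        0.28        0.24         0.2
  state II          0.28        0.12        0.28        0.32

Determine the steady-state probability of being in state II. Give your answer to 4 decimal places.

Let the stationary distribution be π with π = πP and π_1 + π_2 + π_3 + π_4 = 1.
π_1 = 0.28·π_1 + 0.24·π_2 + 0.28·π_3 + 0.28·π_4
π_2 = 0.36·π_1 + 0.16·π_2 + 0.28·π_3 + 0.12·π_4
π_3 = 0.12·π_1 + 0.32·π_2 + 0.24·π_3 + 0.28·π_4
Solving with the normalization constraint gives π = (0.2707, 0.2321, 0.2365, 0.2607).
So the stationary probability of state II is 0.2607.

0.2607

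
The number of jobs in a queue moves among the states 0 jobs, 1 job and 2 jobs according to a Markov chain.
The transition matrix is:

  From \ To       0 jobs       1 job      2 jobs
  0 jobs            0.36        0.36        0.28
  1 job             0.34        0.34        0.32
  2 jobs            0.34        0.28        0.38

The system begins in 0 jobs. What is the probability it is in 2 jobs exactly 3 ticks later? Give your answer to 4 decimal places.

0.3255

Propagate the distribution vector 3 ticks from 0 jobs.
After 0 ticks: (1.0000, 0.0000, 0.0000)
After 1 tick: (0.3600, 0.3600, 0.2800)
After 2 ticks: (0.3472, 0.3304, 0.3224)
After 3 ticks: (0.3469, 0.3276, 0.3255)
P(in 2 jobs after 3 ticks) = 0.3255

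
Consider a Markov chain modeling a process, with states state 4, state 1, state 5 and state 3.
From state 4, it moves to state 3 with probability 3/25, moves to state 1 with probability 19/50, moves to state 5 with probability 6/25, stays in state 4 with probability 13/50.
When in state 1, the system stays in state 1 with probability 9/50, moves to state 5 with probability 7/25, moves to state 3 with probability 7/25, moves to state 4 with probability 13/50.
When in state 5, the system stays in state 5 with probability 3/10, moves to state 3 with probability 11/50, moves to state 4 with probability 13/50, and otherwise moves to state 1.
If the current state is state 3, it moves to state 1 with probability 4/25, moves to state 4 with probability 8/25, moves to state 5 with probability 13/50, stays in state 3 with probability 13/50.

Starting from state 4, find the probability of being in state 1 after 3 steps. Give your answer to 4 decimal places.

0.2399

Propagate the distribution vector 3 steps from state 4.
After 0 steps: (1.0000, 0.0000, 0.0000, 0.0000)
After 1 step: (0.2600, 0.3800, 0.2400, 0.1200)
After 2 steps: (0.2672, 0.2392, 0.2720, 0.2216)
After 3 steps: (0.2733, 0.2399, 0.2703, 0.2165)
P(in state 1 after 3 steps) = 0.2399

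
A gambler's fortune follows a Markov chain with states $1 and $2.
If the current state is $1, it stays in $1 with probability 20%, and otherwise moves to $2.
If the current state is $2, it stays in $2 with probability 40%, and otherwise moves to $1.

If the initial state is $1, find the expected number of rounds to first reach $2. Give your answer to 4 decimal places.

Let t(s) be the expected number of rounds to first reach $2 from state s, with t($2) = 0. Conditioning on the first round:
t($1) = 1 + 0.2·t($1)
Solving: t($1) = 1.2500.
Expected rounds from $1 to $2: 1.2500.

1.2500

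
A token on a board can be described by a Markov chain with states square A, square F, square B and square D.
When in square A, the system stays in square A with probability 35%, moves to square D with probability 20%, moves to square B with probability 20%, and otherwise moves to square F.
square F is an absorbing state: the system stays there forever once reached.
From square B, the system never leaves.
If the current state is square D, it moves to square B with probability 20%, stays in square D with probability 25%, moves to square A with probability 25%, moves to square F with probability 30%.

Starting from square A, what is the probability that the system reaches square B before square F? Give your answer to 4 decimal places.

0.4343

Let h(s) be the probability of absorption at square B starting from transient state s. Then h(square B) = 1 and h(square F) = 0. By first-step analysis:
h(square A) = 0.35·h(square A) + 0.25·0 + 0.2·1 + 0.2·h(square D)
h(square D) = 0.25·h(square A) + 0.3·0 + 0.2·1 + 0.25·h(square D)
Solving: h(square A) = 0.4343, h(square D) = 0.4114.
Starting from square A, the probability is 0.4343.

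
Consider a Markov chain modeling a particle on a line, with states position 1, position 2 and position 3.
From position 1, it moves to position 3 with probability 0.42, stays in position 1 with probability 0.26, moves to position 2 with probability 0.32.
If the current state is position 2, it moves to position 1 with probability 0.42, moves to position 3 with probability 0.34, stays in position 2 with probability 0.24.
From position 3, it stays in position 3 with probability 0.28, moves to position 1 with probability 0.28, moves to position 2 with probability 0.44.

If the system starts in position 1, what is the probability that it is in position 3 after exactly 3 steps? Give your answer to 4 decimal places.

Propagate the distribution vector 3 steps from position 1.
After 0 steps: (1.0000, 0.0000, 0.0000)
After 1 step: (0.2600, 0.3200, 0.4200)
After 2 steps: (0.3196, 0.3448, 0.3356)
After 3 steps: (0.3219, 0.3327, 0.3454)
P(in position 3 after 3 steps) = 0.3454

0.3454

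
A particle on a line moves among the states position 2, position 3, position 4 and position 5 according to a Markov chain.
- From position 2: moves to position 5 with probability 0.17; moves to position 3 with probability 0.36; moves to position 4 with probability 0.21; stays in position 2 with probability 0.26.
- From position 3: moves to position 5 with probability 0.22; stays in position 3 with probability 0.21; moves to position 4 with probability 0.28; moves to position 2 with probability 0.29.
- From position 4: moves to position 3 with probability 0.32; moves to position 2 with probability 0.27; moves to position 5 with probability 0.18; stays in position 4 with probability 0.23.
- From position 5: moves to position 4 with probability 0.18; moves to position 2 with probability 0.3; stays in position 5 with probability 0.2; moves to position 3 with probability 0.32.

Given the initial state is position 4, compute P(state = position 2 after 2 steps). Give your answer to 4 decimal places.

0.2791

Propagate the distribution vector 2 steps from position 4.
After 0 steps: (0.0000, 0.0000, 1.0000, 0.0000)
After 1 step: (0.2700, 0.3200, 0.2300, 0.1800)
After 2 steps: (0.2791, 0.2956, 0.2316, 0.1937)
P(in position 2 after 2 steps) = 0.2791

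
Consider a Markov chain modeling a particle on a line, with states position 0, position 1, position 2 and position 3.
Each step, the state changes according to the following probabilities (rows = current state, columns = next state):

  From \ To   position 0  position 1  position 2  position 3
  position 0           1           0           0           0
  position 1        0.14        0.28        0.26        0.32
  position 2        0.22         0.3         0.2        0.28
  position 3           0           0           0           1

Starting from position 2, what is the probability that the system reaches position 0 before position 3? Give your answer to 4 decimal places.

0.4024

Let h(s) be the probability of absorption at position 0 starting from transient state s. Then h(position 0) = 1 and h(position 3) = 0. By first-step analysis:
h(position 1) = 0.14·1 + 0.28·h(position 1) + 0.26·h(position 2) + 0.32·0
h(position 2) = 0.22·1 + 0.3·h(position 1) + 0.2·h(position 2) + 0.28·0
Solving: h(position 1) = 0.3398, h(position 2) = 0.4024.
Starting from position 2, the probability is 0.4024.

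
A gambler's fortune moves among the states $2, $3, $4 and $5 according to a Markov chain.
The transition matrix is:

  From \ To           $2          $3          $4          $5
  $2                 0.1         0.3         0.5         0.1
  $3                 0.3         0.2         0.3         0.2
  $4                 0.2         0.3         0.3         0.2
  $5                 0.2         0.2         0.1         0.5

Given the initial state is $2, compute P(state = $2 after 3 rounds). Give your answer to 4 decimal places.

0.2040

Propagate the distribution vector 3 rounds from $2.
After 0 rounds: (1.0000, 0.0000, 0.0000, 0.0000)
After 1 round: (0.1000, 0.3000, 0.5000, 0.1000)
After 2 rounds: (0.2200, 0.2600, 0.3000, 0.2200)
After 3 rounds: (0.2040, 0.2520, 0.3000, 0.2440)
P(in $2 after 3 rounds) = 0.2040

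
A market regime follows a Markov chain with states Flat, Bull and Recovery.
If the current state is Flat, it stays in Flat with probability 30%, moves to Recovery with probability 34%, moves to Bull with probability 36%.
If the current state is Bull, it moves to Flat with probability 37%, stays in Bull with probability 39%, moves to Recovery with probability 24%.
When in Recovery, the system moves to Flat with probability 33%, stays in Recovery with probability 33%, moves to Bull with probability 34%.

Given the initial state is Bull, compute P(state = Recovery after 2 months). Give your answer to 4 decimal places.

Sum over the intermediate state after 1 month:
P = P(Bull→Flat)·P(Flat→Recovery) + P(Bull→Bull)·P(Bull→Recovery) + P(Bull→Recovery)·P(Recovery→Recovery)
  = 0.37×0.34 + 0.39×0.24 + 0.24×0.33
  = 0.1258 + 0.0936 + 0.0792 = 0.2986

0.2986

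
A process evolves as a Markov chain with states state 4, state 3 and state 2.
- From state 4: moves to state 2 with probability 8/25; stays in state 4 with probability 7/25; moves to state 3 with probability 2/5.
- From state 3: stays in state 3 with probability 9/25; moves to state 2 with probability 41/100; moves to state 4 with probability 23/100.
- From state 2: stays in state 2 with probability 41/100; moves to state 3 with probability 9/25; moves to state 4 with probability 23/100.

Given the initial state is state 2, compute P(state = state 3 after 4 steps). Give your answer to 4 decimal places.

0.3697

Propagate the distribution vector 4 steps from state 2.
After 0 steps: (0.0000, 0.0000, 1.0000)
After 1 step: (0.2300, 0.3600, 0.4100)
After 2 steps: (0.2415, 0.3692, 0.3893)
After 3 steps: (0.2421, 0.3697, 0.3883)
After 4 steps: (0.2421, 0.3697, 0.3882)
P(in state 3 after 4 steps) = 0.3697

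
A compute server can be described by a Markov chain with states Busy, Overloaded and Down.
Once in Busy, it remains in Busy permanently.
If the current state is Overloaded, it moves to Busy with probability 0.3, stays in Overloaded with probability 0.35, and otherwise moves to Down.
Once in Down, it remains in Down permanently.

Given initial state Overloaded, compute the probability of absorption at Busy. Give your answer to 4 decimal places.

Let h(s) be the probability of absorption at Busy starting from transient state s. Then h(Busy) = 1 and h(Down) = 0. By first-step analysis:
h(Overloaded) = 0.3·1 + 0.35·h(Overloaded) + 0.35·0
Solving: h(Overloaded) = 0.4615.
Starting from Overloaded, the probability is 0.4615.

0.4615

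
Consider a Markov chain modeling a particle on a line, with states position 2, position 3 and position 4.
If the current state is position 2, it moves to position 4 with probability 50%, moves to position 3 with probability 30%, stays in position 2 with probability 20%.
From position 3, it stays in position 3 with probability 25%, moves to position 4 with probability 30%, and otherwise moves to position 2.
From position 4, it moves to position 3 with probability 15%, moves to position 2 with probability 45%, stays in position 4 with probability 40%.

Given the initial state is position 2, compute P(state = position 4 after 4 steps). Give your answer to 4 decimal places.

Propagate the distribution vector 4 steps from position 2.
After 0 steps: (1.0000, 0.0000, 0.0000)
After 1 step: (0.2000, 0.3000, 0.5000)
After 2 steps: (0.4000, 0.2100, 0.3900)
After 3 steps: (0.3500, 0.2310, 0.4190)
After 4 steps: (0.3625, 0.2256, 0.4119)
P(in position 4 after 4 steps) = 0.4119

0.4119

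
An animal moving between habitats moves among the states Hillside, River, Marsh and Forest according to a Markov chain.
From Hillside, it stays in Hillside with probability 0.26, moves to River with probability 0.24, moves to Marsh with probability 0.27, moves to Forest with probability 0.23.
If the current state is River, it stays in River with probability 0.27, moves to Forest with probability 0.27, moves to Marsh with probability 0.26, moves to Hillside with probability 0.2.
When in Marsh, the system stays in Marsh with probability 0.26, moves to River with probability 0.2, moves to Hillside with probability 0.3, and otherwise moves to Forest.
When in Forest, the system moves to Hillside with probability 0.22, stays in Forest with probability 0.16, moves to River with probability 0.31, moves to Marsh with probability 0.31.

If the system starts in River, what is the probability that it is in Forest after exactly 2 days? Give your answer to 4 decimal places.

Propagate the distribution vector 2 days from River.
After 0 days: (0.0000, 1.0000, 0.0000, 0.0000)
After 1 day: (0.2000, 0.2700, 0.2600, 0.2700)
After 2 days: (0.2434, 0.2566, 0.2755, 0.2245)
P(in Forest after 2 days) = 0.2245

0.2245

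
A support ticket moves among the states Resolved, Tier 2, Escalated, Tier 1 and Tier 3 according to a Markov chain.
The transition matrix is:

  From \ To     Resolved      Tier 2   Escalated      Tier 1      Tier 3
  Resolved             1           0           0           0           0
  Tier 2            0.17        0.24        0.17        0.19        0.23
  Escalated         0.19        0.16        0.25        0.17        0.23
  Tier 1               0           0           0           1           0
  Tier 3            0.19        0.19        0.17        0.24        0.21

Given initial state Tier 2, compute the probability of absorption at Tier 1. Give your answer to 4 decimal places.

Let h(s) be the probability of absorption at Tier 1 starting from transient state s. Then h(Tier 1) = 1 and h(Resolved) = 0. By first-step analysis:
h(Tier 2) = 0.17·0 + 0.24·h(Tier 2) + 0.17·h(Escalated) + 0.19·1 + 0.23·h(Tier 3)
h(Escalated) = 0.19·0 + 0.16·h(Tier 2) + 0.25·h(Escalated) + 0.17·1 + 0.23·h(Tier 3)
h(Tier 3) = 0.19·0 + 0.19·h(Tier 2) + 0.17·h(Escalated) + 0.24·1 + 0.21·h(Tier 3)
Solving: h(Tier 2) = 0.5258, h(Escalated) = 0.5040, h(Tier 3) = 0.5387.
Starting from Tier 2, the probability is 0.5258.

0.5258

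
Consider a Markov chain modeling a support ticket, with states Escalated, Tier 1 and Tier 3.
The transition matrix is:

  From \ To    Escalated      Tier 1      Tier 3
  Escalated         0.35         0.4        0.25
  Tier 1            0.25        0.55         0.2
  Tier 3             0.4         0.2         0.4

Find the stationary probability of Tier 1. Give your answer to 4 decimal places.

Let the stationary distribution be π with π = πP and π_1 + π_2 + π_3 = 1.
π_1 = 0.35·π_1 + 0.25·π_2 + 0.4·π_3
π_2 = 0.4·π_1 + 0.55·π_2 + 0.2·π_3
Solving with the normalization constraint gives π = (0.3228, 0.4070, 0.2702).
So the stationary probability of Tier 1 is 0.4070.

0.4070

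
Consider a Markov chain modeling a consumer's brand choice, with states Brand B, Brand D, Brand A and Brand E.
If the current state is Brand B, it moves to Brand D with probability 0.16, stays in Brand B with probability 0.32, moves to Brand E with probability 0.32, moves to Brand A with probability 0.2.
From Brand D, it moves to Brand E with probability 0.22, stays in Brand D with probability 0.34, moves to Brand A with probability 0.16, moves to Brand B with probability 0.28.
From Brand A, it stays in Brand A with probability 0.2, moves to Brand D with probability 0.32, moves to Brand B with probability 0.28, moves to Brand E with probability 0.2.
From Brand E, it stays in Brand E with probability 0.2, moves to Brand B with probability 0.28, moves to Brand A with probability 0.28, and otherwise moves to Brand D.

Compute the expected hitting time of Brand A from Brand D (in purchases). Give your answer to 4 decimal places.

Let t(s) be the expected number of purchases to first reach Brand A from state s, with t(Brand A) = 0. Conditioning on the first purchase:
t(Brand B) = 1 + 0.32·t(Brand B) + 0.16·t(Brand D) + 0.32·t(Brand E)
t(Brand D) = 1 + 0.28·t(Brand B) + 0.34·t(Brand D) + 0.22·t(Brand E)
t(Brand E) = 1 + 0.28·t(Brand B) + 0.24·t(Brand D) + 0.2·t(Brand E)
Solving: t(Brand B) = 4.7073, t(Brand D) = 4.9756, t(Brand E) = 4.3902.
Expected purchases from Brand D to Brand A: 4.9756.

4.9756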